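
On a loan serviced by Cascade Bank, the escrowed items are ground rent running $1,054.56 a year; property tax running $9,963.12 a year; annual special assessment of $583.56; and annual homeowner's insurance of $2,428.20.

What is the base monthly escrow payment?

Ground rent — $1,054.56 annually
Property tax — $9,963.12 annually
Special assessment — $583.56 annually
Homeowner's insurance — $2,428.20 annually
Total annual escrow = $14,029.44
Base monthly escrow = $14,029.44 / 12 = $1,169.12

$1,169.12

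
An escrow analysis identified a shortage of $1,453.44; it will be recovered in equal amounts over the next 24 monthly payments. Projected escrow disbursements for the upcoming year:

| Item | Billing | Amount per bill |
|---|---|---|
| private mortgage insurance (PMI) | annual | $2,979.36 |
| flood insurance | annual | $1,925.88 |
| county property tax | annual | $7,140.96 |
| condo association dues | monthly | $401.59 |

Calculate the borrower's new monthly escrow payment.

$1,466.00

Private mortgage insurance (PMI) = $2,979.36 per year
Flood insurance = $1,925.88 per year
County property tax = $7,140.96 per year
Condo association dues = $401.59 × 12 = $4,819.08 per year
Total annual escrow = $2,979.36 + $1,925.88 + $7,140.96 + $4,819.08 = $16,865.28
Monthly = $16,865.28 / 12 = $1,405.44
Shortage per month = $1,453.44 ÷ 24 = $60.56
Adjusted monthly = $1,405.44 + $60.56 = $1,466.00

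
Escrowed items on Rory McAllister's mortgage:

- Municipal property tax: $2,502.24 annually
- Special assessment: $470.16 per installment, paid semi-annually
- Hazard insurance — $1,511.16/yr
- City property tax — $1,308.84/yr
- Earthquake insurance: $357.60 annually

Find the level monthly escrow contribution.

$551.68

Municipal property tax — $2,502.24 per year
Special assessment — $470.16 × 2 = $940.32 per year
Hazard insurance — $1,511.16 per year
City property tax — $1,308.84 per year
Earthquake insurance — $357.60 per year
Annual escrow total = $6,620.16
Monthly = $6,620.16 ÷ 12 = $551.68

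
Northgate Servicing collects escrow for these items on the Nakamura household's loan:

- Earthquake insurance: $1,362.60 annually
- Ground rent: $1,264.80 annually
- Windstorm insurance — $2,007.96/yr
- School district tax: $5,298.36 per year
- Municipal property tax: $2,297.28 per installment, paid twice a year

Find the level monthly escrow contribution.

$1,210.69

Earthquake insurance: $1,362.60
Ground rent: $1,264.80
Windstorm insurance: $2,007.96
School district tax: $5,298.36
Municipal property tax: $2,297.28 × 2 = $4,594.56
Combined annual = $1,362.60 + $1,264.80 + $2,007.96 + $5,298.36 + $4,594.56 = $14,528.28
Per month = $14,528.28 / 12 = $1,210.69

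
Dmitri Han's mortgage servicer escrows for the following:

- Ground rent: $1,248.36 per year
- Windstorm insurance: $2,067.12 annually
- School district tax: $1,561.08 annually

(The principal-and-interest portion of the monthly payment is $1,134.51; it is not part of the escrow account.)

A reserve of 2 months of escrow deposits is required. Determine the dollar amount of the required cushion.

$812.76

Ground rent: $1,248.36/yr
Windstorm insurance: $2,067.12/yr
School district tax: $1,561.08/yr
Yearly total = $1,248.36 + $2,067.12 + $1,561.08 = $4,876.56
Base monthly escrow = $4,876.56 / 12 = $406.38
Cushion = 2 × $406.38 = $812.76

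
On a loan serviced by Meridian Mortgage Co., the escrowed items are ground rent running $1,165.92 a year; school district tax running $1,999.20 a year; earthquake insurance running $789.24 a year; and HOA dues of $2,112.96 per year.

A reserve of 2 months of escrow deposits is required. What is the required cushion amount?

Ground rent — $1,165.92
School district tax — $1,999.20
Earthquake insurance — $789.24
HOA dues — $2,112.96
Annual escrow total = $6,067.32
Per month = $6,067.32 ÷ 12 = $505.61
Reserve = 2 × $505.61 = $1,011.22

$1,011.22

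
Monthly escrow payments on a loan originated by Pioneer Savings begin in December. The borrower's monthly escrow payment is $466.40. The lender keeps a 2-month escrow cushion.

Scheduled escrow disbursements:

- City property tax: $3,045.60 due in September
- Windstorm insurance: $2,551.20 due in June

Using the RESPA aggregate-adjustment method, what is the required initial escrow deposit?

$1,865.60

Cushion = 2 × $466.40 = $932.80
Trial balance (start $0, +$466.40 each month, − disbursements):
  Dec: +$466.40 → $466.40
  Jan: +$466.40 → $932.80
  Feb: +$466.40 → $1,399.20
  Mar: +$466.40 → $1,865.60
  Apr: +$466.40 → $2,332.00
  May: +$466.40 → $2,798.40
  Jun: +$466.40 − $2,551.20 → $713.60
  Jul: +$466.40 → $1,180.00
  Aug: +$466.40 → $1,646.40
  Sep: +$466.40 − $3,045.60 → -$932.80
  Oct: +$466.40 → -$466.40
  Nov: +$466.40 → $0.00
Lowest trial balance = -$932.80 (Sep)
Initial deposit = cushion − low point = $932.80 − (-$932.80) = $1,865.60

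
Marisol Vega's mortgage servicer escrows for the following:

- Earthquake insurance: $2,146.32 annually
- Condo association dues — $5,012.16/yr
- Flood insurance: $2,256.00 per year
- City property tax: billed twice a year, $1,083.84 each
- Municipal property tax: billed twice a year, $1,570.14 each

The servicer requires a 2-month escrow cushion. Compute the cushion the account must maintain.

Earthquake insurance — $2,146.32
Condo association dues — $5,012.16
Flood insurance — $2,256.00
City property tax — $1,083.84 × 2 = $2,167.68
Municipal property tax — $1,570.14 × 2 = $3,140.28
Yearly total = $14,722.44
Per month = $14,722.44 ÷ 12 = $1,226.87
Reserve = 2 × $1,226.87 = $2,453.74

$2,453.74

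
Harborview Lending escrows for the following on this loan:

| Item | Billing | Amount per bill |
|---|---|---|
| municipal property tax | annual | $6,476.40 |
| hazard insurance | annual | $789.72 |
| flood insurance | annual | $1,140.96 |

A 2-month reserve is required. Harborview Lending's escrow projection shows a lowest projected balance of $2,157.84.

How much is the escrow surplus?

Municipal property tax — $6,476.40 per year
Hazard insurance — $789.72 per year
Flood insurance — $1,140.96 per year
Annual escrow total = $8,407.08
Per month = $8,407.08 ÷ 12 = $700.59
Cushion = 2 × $700.59 = $1,401.18
Excess over cushion: $2,157.84 − $1,401.18 = $756.66

$756.66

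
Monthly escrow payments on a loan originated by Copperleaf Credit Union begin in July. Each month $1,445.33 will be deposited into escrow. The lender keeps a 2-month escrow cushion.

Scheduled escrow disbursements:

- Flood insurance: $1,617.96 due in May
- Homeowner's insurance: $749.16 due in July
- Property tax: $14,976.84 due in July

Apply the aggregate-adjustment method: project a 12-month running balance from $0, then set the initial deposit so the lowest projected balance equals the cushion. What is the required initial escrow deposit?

$17,171.33

Cushion = 2 × $1,445.33 = $2,890.66
Trial balance (start $0, +$1,445.33 each month, − disbursements):
  Jul: +$1,445.33 − $15,726.00 → -$14,280.67
  Aug: +$1,445.33 → -$12,835.34
  Sep: +$1,445.33 → -$11,390.01
  Oct: +$1,445.33 → -$9,944.68
  Nov: +$1,445.33 → -$8,499.35
  Dec: +$1,445.33 → -$7,054.02
  Jan: +$1,445.33 → -$5,608.69
  Feb: +$1,445.33 → -$4,163.36
  Mar: +$1,445.33 → -$2,718.03
  Apr: +$1,445.33 → -$1,272.70
  May: +$1,445.33 − $1,617.96 → -$1,445.33
  Jun: +$1,445.33 → $0.00
Lowest trial balance = -$14,280.67 (Jul)
Initial deposit = cushion − low point = $2,890.66 − (-$14,280.67) = $17,171.33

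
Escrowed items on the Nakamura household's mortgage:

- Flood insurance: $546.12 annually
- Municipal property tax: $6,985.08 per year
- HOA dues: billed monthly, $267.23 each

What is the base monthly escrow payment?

Flood insurance: $546.12
Municipal property tax: $6,985.08
HOA dues: $267.23 × 12 = $3,206.76
Total annual escrow = $546.12 + $6,985.08 + $3,206.76 = $10,737.96
Base monthly escrow = $10,737.96 ÷ 12 = $894.83

$894.83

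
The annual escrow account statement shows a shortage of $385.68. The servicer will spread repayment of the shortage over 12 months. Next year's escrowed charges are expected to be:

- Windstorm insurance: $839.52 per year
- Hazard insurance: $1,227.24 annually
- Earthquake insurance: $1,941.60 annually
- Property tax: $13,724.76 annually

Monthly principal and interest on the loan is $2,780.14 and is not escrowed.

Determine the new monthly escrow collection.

$1,509.90

Windstorm insurance — $839.52
Hazard insurance — $1,227.24
Earthquake insurance — $1,941.60
Property tax — $13,724.76
Yearly total = $839.52 + $1,227.24 + $1,941.60 + $13,724.76 = $17,733.12
Base monthly escrow = $17,733.12 ÷ 12 = $1,477.76
Shortage per month = $385.68 / 12 = $32.14
New monthly escrow = $1,477.76 + $32.14 = $1,509.90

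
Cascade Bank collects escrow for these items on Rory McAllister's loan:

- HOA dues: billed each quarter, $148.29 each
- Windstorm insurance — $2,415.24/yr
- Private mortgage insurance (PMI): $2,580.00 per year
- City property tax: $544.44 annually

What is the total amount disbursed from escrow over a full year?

$6,132.84

HOA dues = $148.29 × 4 = $593.16 per year
Windstorm insurance = $2,415.24 per year
Private mortgage insurance (PMI) = $2,580.00 per year
City property tax = $544.44 per year
Total per year = $593.16 + $2,415.24 + $2,580.00 + $544.44 = $6,132.84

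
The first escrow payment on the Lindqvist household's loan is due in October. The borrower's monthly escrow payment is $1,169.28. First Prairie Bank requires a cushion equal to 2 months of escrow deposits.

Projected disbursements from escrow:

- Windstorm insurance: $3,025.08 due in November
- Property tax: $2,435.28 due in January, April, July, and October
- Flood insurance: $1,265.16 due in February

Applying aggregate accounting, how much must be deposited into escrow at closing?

$5,749.68

Cushion = 2 × $1,169.28 = $2,338.56
Trial balance (start $0, +$1,169.28 each month, − disbursements):
  Oct: +$1,169.28 − $2,435.28 → -$1,266.00
  Nov: +$1,169.28 − $3,025.08 → -$3,121.80
  Dec: +$1,169.28 → -$1,952.52
  Jan: +$1,169.28 − $2,435.28 → -$3,218.52
  Feb: +$1,169.28 − $1,265.16 → -$3,314.40
  Mar: +$1,169.28 → -$2,145.12
  Apr: +$1,169.28 − $2,435.28 → -$3,411.12
  May: +$1,169.28 → -$2,241.84
  Jun: +$1,169.28 → -$1,072.56
  Jul: +$1,169.28 − $2,435.28 → -$2,338.56
  Aug: +$1,169.28 → -$1,169.28
  Sep: +$1,169.28 → $0.00
Lowest trial balance = -$3,411.12 (Apr)
Initial deposit = cushion − low point = $2,338.56 − (-$3,411.12) = $5,749.68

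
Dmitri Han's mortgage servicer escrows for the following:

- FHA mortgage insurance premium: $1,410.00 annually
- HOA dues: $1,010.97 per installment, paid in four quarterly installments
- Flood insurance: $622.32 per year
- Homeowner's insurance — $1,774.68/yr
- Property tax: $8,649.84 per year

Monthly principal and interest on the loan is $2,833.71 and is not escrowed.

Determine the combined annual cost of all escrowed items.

FHA mortgage insurance premium: $1,410.00
HOA dues: $1,010.97 × 4 = $4,043.88
Flood insurance: $622.32
Homeowner's insurance: $1,774.68
Property tax: $8,649.84
Yearly total = $16,500.72

$16,500.72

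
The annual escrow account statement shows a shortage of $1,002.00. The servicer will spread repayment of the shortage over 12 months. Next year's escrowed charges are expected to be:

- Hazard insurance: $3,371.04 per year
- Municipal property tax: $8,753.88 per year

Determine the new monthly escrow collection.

Hazard insurance — $3,371.04
Municipal property tax — $8,753.88
Yearly total = $12,124.92
Monthly = $12,124.92 / 12 = $1,010.41
Shortage spread = $1,002.00 ÷ 12 = $83.50/mo
New monthly escrow = $1,010.41 + $83.50 = $1,093.91

$1,093.91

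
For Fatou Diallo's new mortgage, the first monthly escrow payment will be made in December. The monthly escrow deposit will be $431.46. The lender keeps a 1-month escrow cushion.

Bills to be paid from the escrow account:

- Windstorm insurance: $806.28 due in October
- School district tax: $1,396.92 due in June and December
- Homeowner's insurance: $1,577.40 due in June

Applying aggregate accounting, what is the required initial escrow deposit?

$1,782.48

Cushion = 1 × $431.46 = $431.46
Trial balance (start $0, +$431.46 each month, − disbursements):
  Dec: +$431.46 − $1,396.92 → -$965.46
  Jan: +$431.46 → -$534.00
  Feb: +$431.46 → -$102.54
  Mar: +$431.46 → $328.92
  Apr: +$431.46 → $760.38
  May: +$431.46 → $1,191.84
  Jun: +$431.46 − $2,974.32 → -$1,351.02
  Jul: +$431.46 → -$919.56
  Aug: +$431.46 → -$488.10
  Sep: +$431.46 → -$56.64
  Oct: +$431.46 − $806.28 → -$431.46
  Nov: +$431.46 → $0.00
Lowest trial balance = -$1,351.02 (Jun)
Initial deposit = cushion − low point = $431.46 − (-$1,351.02) = $1,782.48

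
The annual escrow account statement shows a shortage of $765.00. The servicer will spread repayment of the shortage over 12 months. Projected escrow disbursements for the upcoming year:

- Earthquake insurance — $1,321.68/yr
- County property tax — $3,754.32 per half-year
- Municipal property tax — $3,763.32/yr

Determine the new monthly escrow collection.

Earthquake insurance = $1,321.68
County property tax = $3,754.32 × 2 = $7,508.64
Municipal property tax = $3,763.32
Combined annual = $1,321.68 + $7,508.64 + $3,763.32 = $12,593.64
Per month = $12,593.64 / 12 = $1,049.47
Shortage spread = $765.00 ÷ 12 = $63.75/mo
New monthly escrow = $1,049.47 + $63.75 = $1,113.22

$1,113.22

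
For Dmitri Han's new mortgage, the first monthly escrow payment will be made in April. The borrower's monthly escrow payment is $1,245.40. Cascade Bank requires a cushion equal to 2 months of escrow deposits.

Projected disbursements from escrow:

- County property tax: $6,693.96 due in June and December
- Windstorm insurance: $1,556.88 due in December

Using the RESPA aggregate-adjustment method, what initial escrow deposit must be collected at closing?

Cushion = 2 × $1,245.40 = $2,490.80
Trial balance (start $0, +$1,245.40 each month, − disbursements):
  Apr: +$1,245.40 → $1,245.40
  May: +$1,245.40 → $2,490.80
  Jun: +$1,245.40 − $6,693.96 → -$2,957.76
  Jul: +$1,245.40 → -$1,712.36
  Aug: +$1,245.40 → -$466.96
  Sep: +$1,245.40 → $778.44
  Oct: +$1,245.40 → $2,023.84
  Nov: +$1,245.40 → $3,269.24
  Dec: +$1,245.40 − $8,250.84 → -$3,736.20
  Jan: +$1,245.40 → -$2,490.80
  Feb: +$1,245.40 → -$1,245.40
  Mar: +$1,245.40 → $0.00
Lowest trial balance = -$3,736.20 (Dec)
Initial deposit = cushion − low point = $2,490.80 − (-$3,736.20) = $6,227.00

$6,227.00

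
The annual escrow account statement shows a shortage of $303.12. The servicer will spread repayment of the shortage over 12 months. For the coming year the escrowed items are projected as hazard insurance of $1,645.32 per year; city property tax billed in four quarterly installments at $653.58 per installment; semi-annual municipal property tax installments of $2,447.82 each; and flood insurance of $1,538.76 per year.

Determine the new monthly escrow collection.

$916.43

Hazard insurance = $1,645.32 per year
City property tax = $653.58 × 4 = $2,614.32 per year
Municipal property tax = $2,447.82 × 2 = $4,895.64 per year
Flood insurance = $1,538.76 per year
Yearly total = $10,694.04
Monthly escrow = $10,694.04 / 12 = $891.17
Shortage per month = $303.12 / 12 = $25.26
Adjusted monthly = $891.17 + $25.26 = $916.43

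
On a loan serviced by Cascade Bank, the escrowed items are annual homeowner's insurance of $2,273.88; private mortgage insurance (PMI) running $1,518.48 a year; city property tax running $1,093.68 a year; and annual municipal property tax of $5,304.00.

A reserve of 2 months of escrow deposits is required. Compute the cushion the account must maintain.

Homeowner's insurance: $2,273.88/yr
Private mortgage insurance (PMI): $1,518.48/yr
City property tax: $1,093.68/yr
Municipal property tax: $5,304.00/yr
Total annual escrow = $2,273.88 + $1,518.48 + $1,093.68 + $5,304.00 = $10,190.04
Monthly escrow = $10,190.04 ÷ 12 = $849.17
Cushion = 2 × $849.17 = $1,698.34

$1,698.34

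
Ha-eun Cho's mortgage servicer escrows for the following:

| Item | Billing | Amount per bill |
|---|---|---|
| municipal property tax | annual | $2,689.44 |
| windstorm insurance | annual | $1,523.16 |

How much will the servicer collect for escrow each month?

Municipal property tax: $2,689.44/yr
Windstorm insurance: $1,523.16/yr
Combined annual = $4,212.60
Monthly = $4,212.60 / 12 = $351.05

$351.05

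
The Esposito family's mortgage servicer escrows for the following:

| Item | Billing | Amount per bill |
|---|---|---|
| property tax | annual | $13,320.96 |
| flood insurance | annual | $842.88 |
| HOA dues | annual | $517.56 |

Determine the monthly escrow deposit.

Property tax — $13,320.96/yr
Flood insurance — $842.88/yr
HOA dues — $517.56/yr
Total per year = $13,320.96 + $842.88 + $517.56 = $14,681.40
Base monthly escrow = $14,681.40 / 12 = $1,223.45

$1,223.45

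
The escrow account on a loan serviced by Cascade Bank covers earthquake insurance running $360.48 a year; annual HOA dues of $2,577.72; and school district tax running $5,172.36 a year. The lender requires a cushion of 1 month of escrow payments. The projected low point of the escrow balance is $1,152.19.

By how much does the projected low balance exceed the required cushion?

Earthquake insurance — $360.48 per year
HOA dues — $2,577.72 per year
School district tax — $5,172.36 per year
Total annual escrow = $360.48 + $2,577.72 + $5,172.36 = $8,110.56
Base monthly escrow = $8,110.56 / 12 = $675.88
Required reserve = 1 × $675.88 = $675.88
Excess over cushion: $1,152.19 − $675.88 = $476.31

$476.31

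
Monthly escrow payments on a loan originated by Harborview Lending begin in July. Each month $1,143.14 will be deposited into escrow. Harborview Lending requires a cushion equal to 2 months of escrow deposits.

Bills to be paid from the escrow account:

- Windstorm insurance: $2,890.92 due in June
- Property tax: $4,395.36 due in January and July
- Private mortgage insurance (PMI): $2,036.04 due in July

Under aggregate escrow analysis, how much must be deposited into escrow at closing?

Cushion = 2 × $1,143.14 = $2,286.28
Trial balance (start $0, +$1,143.14 each month, − disbursements):
  Jul: +$1,143.14 − $6,431.40 → -$5,288.26
  Aug: +$1,143.14 → -$4,145.12
  Sep: +$1,143.14 → -$3,001.98
  Oct: +$1,143.14 → -$1,858.84
  Nov: +$1,143.14 → -$715.70
  Dec: +$1,143.14 → $427.44
  Jan: +$1,143.14 − $4,395.36 → -$2,824.78
  Feb: +$1,143.14 → -$1,681.64
  Mar: +$1,143.14 → -$538.50
  Apr: +$1,143.14 → $604.64
  May: +$1,143.14 → $1,747.78
  Jun: +$1,143.14 − $2,890.92 → $0.00
Lowest trial balance = -$5,288.26 (Jul)
Initial deposit = cushion − low point = $2,286.28 − (-$5,288.26) = $7,574.54

$7,574.54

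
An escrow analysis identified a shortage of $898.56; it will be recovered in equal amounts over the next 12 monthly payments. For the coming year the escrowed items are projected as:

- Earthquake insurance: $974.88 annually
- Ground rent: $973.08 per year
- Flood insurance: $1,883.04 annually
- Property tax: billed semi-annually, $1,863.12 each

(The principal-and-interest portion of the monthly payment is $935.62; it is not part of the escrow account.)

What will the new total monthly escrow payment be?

$704.65

Earthquake insurance: $974.88 annually
Ground rent: $973.08 annually
Flood insurance: $1,883.04 annually
Property tax: $1,863.12 × 2 = $3,726.24 annually
Annual escrow total = $7,557.24
Monthly = $7,557.24 / 12 = $629.77
Shortage per month = $898.56 / 12 = $74.88
Adjusted monthly = $629.77 + $74.88 = $704.65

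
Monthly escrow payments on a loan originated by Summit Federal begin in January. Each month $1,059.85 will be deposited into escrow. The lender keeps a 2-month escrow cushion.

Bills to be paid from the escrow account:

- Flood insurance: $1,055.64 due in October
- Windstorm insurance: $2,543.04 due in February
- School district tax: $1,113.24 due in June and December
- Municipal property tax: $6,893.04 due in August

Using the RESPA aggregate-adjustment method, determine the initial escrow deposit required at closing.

$4,190.22

Cushion = 2 × $1,059.85 = $2,119.70
Trial balance (start $0, +$1,059.85 each month, − disbursements):
  Jan: +$1,059.85 → $1,059.85
  Feb: +$1,059.85 − $2,543.04 → -$423.34
  Mar: +$1,059.85 → $636.51
  Apr: +$1,059.85 → $1,696.36
  May: +$1,059.85 → $2,756.21
  Jun: +$1,059.85 − $1,113.24 → $2,702.82
  Jul: +$1,059.85 → $3,762.67
  Aug: +$1,059.85 − $6,893.04 → -$2,070.52
  Sep: +$1,059.85 → -$1,010.67
  Oct: +$1,059.85 − $1,055.64 → -$1,006.46
  Nov: +$1,059.85 → $53.39
  Dec: +$1,059.85 − $1,113.24 → $0.00
Lowest trial balance = -$2,070.52 (Aug)
Initial deposit = cushion − low point = $2,119.70 − (-$2,070.52) = $4,190.22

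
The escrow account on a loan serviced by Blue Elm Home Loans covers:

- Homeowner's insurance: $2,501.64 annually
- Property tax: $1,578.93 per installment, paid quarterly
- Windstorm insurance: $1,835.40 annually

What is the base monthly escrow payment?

Homeowner's insurance — $2,501.64 per year
Property tax — $1,578.93 × 4 = $6,315.72 per year
Windstorm insurance — $1,835.40 per year
Annual escrow total = $10,652.76
Per month = $10,652.76 ÷ 12 = $887.73

$887.73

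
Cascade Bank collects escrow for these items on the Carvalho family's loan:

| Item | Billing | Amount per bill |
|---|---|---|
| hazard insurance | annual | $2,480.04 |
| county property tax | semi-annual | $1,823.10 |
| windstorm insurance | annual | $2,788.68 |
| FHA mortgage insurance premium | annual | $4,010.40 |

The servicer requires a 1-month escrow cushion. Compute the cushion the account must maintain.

Hazard insurance: $2,480.04
County property tax: $1,823.10 × 2 = $3,646.20
Windstorm insurance: $2,788.68
FHA mortgage insurance premium: $4,010.40
Total per year = $2,480.04 + $3,646.20 + $2,788.68 + $4,010.40 = $12,925.32
Monthly = $12,925.32 ÷ 12 = $1,077.11
Required cushion = 1 × $1,077.11 = $1,077.11

$1,077.11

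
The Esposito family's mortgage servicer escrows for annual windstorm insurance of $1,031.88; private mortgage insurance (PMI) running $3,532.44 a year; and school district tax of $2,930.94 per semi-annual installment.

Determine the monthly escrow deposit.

$868.85

Windstorm insurance — $1,031.88
Private mortgage insurance (PMI) — $3,532.44
School district tax — $2,930.94 × 2 = $5,861.88
Total per year = $1,031.88 + $3,532.44 + $5,861.88 = $10,426.20
Base monthly escrow = $10,426.20 ÷ 12 = $868.85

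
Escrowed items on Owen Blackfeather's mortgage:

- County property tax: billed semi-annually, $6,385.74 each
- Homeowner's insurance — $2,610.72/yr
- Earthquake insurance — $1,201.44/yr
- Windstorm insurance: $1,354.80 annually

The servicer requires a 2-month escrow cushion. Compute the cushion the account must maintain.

County property tax = $6,385.74 × 2 = $12,771.48 annually
Homeowner's insurance = $2,610.72 annually
Earthquake insurance = $1,201.44 annually
Windstorm insurance = $1,354.80 annually
Total per year = $12,771.48 + $2,610.72 + $1,201.44 + $1,354.80 = $17,938.44
Per month = $17,938.44 / 12 = $1,494.87
Reserve = 2 × $1,494.87 = $2,989.74

$2,989.74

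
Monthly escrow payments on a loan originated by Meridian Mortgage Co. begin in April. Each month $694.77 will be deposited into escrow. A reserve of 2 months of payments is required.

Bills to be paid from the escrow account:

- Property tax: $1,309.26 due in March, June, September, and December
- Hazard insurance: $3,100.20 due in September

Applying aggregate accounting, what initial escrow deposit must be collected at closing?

Cushion = 2 × $694.77 = $1,389.54
Trial balance (start $0, +$694.77 each month, − disbursements):
  Apr: +$694.77 → $694.77
  May: +$694.77 → $1,389.54
  Jun: +$694.77 − $1,309.26 → $775.05
  Jul: +$694.77 → $1,469.82
  Aug: +$694.77 → $2,164.59
  Sep: +$694.77 − $4,409.46 → -$1,550.10
  Oct: +$694.77 → -$855.33
  Nov: +$694.77 → -$160.56
  Dec: +$694.77 − $1,309.26 → -$775.05
  Jan: +$694.77 → -$80.28
  Feb: +$694.77 → $614.49
  Mar: +$694.77 − $1,309.26 → $0.00
Lowest trial balance = -$1,550.10 (Sep)
Initial deposit = cushion − low point = $1,389.54 − (-$1,550.10) = $2,939.64

$2,939.64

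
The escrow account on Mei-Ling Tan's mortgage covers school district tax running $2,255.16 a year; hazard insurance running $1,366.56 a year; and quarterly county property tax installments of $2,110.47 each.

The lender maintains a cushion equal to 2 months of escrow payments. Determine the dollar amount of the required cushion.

School district tax: $2,255.16 annually
Hazard insurance: $1,366.56 annually
County property tax: $2,110.47 × 4 = $8,441.88 annually
Annual escrow total = $2,255.16 + $1,366.56 + $8,441.88 = $12,063.60
Base monthly escrow = $12,063.60 / 12 = $1,005.30
Required cushion = 2 × $1,005.30 = $2,010.60

$2,010.60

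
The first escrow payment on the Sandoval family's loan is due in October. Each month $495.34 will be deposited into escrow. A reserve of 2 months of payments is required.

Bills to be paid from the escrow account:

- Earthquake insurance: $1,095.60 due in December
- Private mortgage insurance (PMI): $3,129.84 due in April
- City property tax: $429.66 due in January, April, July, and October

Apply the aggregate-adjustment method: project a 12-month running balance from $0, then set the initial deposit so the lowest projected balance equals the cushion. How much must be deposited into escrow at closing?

Cushion = 2 × $495.34 = $990.68
Trial balance (start $0, +$495.34 each month, − disbursements):
  Oct: +$495.34 − $429.66 → $65.68
  Nov: +$495.34 → $561.02
  Dec: +$495.34 − $1,095.60 → -$39.24
  Jan: +$495.34 − $429.66 → $26.44
  Feb: +$495.34 → $521.78
  Mar: +$495.34 → $1,017.12
  Apr: +$495.34 − $3,559.50 → -$2,047.04
  May: +$495.34 → -$1,551.70
  Jun: +$495.34 → -$1,056.36
  Jul: +$495.34 − $429.66 → -$990.68
  Aug: +$495.34 → -$495.34
  Sep: +$495.34 → $0.00
Lowest trial balance = -$2,047.04 (Apr)
Initial deposit = cushion − low point = $990.68 − (-$2,047.04) = $3,037.72

$3,037.72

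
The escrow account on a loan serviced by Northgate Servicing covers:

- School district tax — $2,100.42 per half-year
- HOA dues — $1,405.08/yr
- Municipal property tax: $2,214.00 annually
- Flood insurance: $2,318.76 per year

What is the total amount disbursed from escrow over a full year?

$10,138.68

School district tax = $2,100.42 × 2 = $4,200.84 annually
HOA dues = $1,405.08 annually
Municipal property tax = $2,214.00 annually
Flood insurance = $2,318.76 annually
Yearly total = $4,200.84 + $1,405.08 + $2,214.00 + $2,318.76 = $10,138.68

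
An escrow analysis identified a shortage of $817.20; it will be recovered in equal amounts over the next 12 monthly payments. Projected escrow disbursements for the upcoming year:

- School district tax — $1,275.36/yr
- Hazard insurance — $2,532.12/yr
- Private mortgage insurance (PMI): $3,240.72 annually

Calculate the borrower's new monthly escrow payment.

$655.45

School district tax — $1,275.36/yr
Hazard insurance — $2,532.12/yr
Private mortgage insurance (PMI) — $3,240.72/yr
Combined annual = $1,275.36 + $2,532.12 + $3,240.72 = $7,048.20
Base monthly escrow = $7,048.20 ÷ 12 = $587.35
Monthly shortage recovery: $817.20 / 12 = $68.10
Adjusted monthly = $587.35 + $68.10 = $655.45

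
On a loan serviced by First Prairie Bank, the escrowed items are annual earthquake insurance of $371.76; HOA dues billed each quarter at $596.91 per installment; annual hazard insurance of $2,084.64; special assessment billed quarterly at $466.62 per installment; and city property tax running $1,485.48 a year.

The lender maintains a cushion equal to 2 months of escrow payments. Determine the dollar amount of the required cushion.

$1,366.00

Earthquake insurance: $371.76/yr
HOA dues: $596.91 × 4 = $2,387.64/yr
Hazard insurance: $2,084.64/yr
Special assessment: $466.62 × 4 = $1,866.48/yr
City property tax: $1,485.48/yr
Yearly total = $371.76 + $2,387.64 + $2,084.64 + $1,866.48 + $1,485.48 = $8,196.00
Monthly escrow = $8,196.00 / 12 = $683.00
Required cushion = 2 × $683.00 = $1,366.00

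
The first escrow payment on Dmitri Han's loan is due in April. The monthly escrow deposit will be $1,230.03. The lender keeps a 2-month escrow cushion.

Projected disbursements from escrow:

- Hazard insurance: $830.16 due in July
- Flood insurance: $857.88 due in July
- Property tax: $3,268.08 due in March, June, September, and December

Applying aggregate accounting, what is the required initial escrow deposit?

Cushion = 2 × $1,230.03 = $2,460.06
Trial balance (start $0, +$1,230.03 each month, − disbursements):
  Apr: +$1,230.03 → $1,230.03
  May: +$1,230.03 → $2,460.06
  Jun: +$1,230.03 − $3,268.08 → $422.01
  Jul: +$1,230.03 − $1,688.04 → -$36.00
  Aug: +$1,230.03 → $1,194.03
  Sep: +$1,230.03 − $3,268.08 → -$844.02
  Oct: +$1,230.03 → $386.01
  Nov: +$1,230.03 → $1,616.04
  Dec: +$1,230.03 − $3,268.08 → -$422.01
  Jan: +$1,230.03 → $808.02
  Feb: +$1,230.03 → $2,038.05
  Mar: +$1,230.03 − $3,268.08 → $0.00
Lowest trial balance = -$844.02 (Sep)
Initial deposit = cushion − low point = $2,460.06 − (-$844.02) = $3,304.08

$3,304.08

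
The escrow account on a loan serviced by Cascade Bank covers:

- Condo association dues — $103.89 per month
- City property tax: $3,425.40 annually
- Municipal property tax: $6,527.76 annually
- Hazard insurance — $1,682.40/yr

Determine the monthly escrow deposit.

Condo association dues = $103.89 × 12 = $1,246.68
City property tax = $3,425.40
Municipal property tax = $6,527.76
Hazard insurance = $1,682.40
Annual escrow total = $1,246.68 + $3,425.40 + $6,527.76 + $1,682.40 = $12,882.24
Per month = $12,882.24 ÷ 12 = $1,073.52

$1,073.52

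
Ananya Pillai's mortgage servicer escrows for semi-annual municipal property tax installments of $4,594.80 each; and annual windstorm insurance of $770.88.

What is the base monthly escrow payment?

$830.04

Municipal property tax: $4,594.80 × 2 = $9,189.60 annually
Windstorm insurance: $770.88 annually
Annual escrow total = $9,189.60 + $770.88 = $9,960.48
Monthly escrow = $9,960.48 ÷ 12 = $830.04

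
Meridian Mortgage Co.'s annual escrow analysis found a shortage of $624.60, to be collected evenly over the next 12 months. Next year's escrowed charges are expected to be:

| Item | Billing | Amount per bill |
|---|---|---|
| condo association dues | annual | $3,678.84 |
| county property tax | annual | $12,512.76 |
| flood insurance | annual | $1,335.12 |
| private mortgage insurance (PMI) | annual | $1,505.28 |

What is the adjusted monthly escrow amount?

$1,638.05

Condo association dues: $3,678.84/yr
County property tax: $12,512.76/yr
Flood insurance: $1,335.12/yr
Private mortgage insurance (PMI): $1,505.28/yr
Total annual escrow = $3,678.84 + $12,512.76 + $1,335.12 + $1,505.28 = $19,032.00
Base monthly escrow = $19,032.00 / 12 = $1,586.00
Shortage per month = $624.60 ÷ 12 = $52.05
New monthly escrow = $1,586.00 + $52.05 = $1,638.05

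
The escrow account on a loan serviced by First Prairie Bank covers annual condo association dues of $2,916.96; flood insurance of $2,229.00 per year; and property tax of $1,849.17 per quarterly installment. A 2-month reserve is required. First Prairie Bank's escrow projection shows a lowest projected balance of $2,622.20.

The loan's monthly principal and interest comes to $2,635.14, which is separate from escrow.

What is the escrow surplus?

Condo association dues: $2,916.96
Flood insurance: $2,229.00
Property tax: $1,849.17 × 4 = $7,396.68
Annual escrow total = $2,916.96 + $2,229.00 + $7,396.68 = $12,542.64
Base monthly escrow = $12,542.64 / 12 = $1,045.22
Cushion = 2 × $1,045.22 = $2,090.44
Excess over cushion: $2,622.20 − $2,090.44 = $531.76

$531.76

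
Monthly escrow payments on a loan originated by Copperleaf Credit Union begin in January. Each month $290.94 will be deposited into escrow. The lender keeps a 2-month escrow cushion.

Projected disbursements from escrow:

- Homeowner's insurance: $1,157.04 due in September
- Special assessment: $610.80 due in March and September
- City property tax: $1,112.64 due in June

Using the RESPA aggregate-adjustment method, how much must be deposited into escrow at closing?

Cushion = 2 × $290.94 = $581.88
Trial balance (start $0, +$290.94 each month, − disbursements):
  Jan: +$290.94 → $290.94
  Feb: +$290.94 → $581.88
  Mar: +$290.94 − $610.80 → $262.02
  Apr: +$290.94 → $552.96
  May: +$290.94 → $843.90
  Jun: +$290.94 − $1,112.64 → $22.20
  Jul: +$290.94 → $313.14
  Aug: +$290.94 → $604.08
  Sep: +$290.94 − $1,767.84 → -$872.82
  Oct: +$290.94 → -$581.88
  Nov: +$290.94 → -$290.94
  Dec: +$290.94 → $0.00
Lowest trial balance = -$872.82 (Sep)
Initial deposit = cushion − low point = $581.88 − (-$872.82) = $1,454.70

$1,454.70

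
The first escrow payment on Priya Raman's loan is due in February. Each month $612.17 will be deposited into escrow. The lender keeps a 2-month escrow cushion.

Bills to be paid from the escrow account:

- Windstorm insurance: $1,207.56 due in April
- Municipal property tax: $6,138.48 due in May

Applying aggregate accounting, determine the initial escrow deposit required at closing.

$6,121.70

Cushion = 2 × $612.17 = $1,224.34
Trial balance (start $0, +$612.17 each month, − disbursements):
  Feb: +$612.17 → $612.17
  Mar: +$612.17 → $1,224.34
  Apr: +$612.17 − $1,207.56 → $628.95
  May: +$612.17 − $6,138.48 → -$4,897.36
  Jun: +$612.17 → -$4,285.19
  Jul: +$612.17 → -$3,673.02
  Aug: +$612.17 → -$3,060.85
  Sep: +$612.17 → -$2,448.68
  Oct: +$612.17 → -$1,836.51
  Nov: +$612.17 → -$1,224.34
  Dec: +$612.17 → -$612.17
  Jan: +$612.17 → $0.00
Lowest trial balance = -$4,897.36 (May)
Initial deposit = cushion − low point = $1,224.34 − (-$4,897.36) = $6,121.70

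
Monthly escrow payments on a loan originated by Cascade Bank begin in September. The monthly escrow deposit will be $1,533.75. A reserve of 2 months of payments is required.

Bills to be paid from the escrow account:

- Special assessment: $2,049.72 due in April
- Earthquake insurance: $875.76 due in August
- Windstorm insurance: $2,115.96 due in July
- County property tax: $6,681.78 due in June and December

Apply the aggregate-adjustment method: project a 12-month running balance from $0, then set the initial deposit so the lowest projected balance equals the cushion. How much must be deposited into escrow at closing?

Cushion = 2 × $1,533.75 = $3,067.50
Trial balance (start $0, +$1,533.75 each month, − disbursements):
  Sep: +$1,533.75 → $1,533.75
  Oct: +$1,533.75 → $3,067.50
  Nov: +$1,533.75 → $4,601.25
  Dec: +$1,533.75 − $6,681.78 → -$546.78
  Jan: +$1,533.75 → $986.97
  Feb: +$1,533.75 → $2,520.72
  Mar: +$1,533.75 → $4,054.47
  Apr: +$1,533.75 − $2,049.72 → $3,538.50
  May: +$1,533.75 → $5,072.25
  Jun: +$1,533.75 − $6,681.78 → -$75.78
  Jul: +$1,533.75 − $2,115.96 → -$657.99
  Aug: +$1,533.75 − $875.76 → $0.00
Lowest trial balance = -$657.99 (Jul)
Initial deposit = cushion − low point = $3,067.50 − (-$657.99) = $3,725.49

$3,725.49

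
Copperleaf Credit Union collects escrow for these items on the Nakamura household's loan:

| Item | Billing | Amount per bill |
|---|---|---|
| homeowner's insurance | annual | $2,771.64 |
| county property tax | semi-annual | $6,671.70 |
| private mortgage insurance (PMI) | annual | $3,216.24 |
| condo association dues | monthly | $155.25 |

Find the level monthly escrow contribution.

Homeowner's insurance = $2,771.64 per year
County property tax = $6,671.70 × 2 = $13,343.40 per year
Private mortgage insurance (PMI) = $3,216.24 per year
Condo association dues = $155.25 × 12 = $1,863.00 per year
Annual escrow total = $2,771.64 + $13,343.40 + $3,216.24 + $1,863.00 = $21,194.28
Monthly = $21,194.28 ÷ 12 = $1,766.19

$1,766.19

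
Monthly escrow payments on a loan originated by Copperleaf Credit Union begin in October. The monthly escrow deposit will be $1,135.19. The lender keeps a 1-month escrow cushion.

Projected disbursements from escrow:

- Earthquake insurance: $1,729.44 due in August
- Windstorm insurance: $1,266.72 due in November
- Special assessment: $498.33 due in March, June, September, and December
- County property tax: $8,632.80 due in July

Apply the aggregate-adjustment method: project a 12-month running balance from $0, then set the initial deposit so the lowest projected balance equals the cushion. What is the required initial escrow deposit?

Cushion = 1 × $1,135.19 = $1,135.19
Trial balance (start $0, +$1,135.19 each month, − disbursements):
  Oct: +$1,135.19 → $1,135.19
  Nov: +$1,135.19 − $1,266.72 → $1,003.66
  Dec: +$1,135.19 − $498.33 → $1,640.52
  Jan: +$1,135.19 → $2,775.71
  Feb: +$1,135.19 → $3,910.90
  Mar: +$1,135.19 − $498.33 → $4,547.76
  Apr: +$1,135.19 → $5,682.95
  May: +$1,135.19 → $6,818.14
  Jun: +$1,135.19 − $498.33 → $7,455.00
  Jul: +$1,135.19 − $8,632.80 → -$42.61
  Aug: +$1,135.19 − $1,729.44 → -$636.86
  Sep: +$1,135.19 − $498.33 → $0.00
Lowest trial balance = -$636.86 (Aug)
Initial deposit = cushion − low point = $1,135.19 − (-$636.86) = $1,772.05

$1,772.05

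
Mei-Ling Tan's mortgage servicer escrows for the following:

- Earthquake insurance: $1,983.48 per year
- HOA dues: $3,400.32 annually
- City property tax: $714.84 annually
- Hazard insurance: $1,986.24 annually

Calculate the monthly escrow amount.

Earthquake insurance = $1,983.48
HOA dues = $3,400.32
City property tax = $714.84
Hazard insurance = $1,986.24
Total per year = $8,084.88
Per month = $8,084.88 ÷ 12 = $673.74

$673.74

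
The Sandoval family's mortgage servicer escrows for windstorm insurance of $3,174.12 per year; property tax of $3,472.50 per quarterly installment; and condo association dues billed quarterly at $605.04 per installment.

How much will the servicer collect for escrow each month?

Windstorm insurance = $3,174.12/yr
Property tax = $3,472.50 × 4 = $13,890.00/yr
Condo association dues = $605.04 × 4 = $2,420.16/yr
Yearly total = $3,174.12 + $13,890.00 + $2,420.16 = $19,484.28
Per month = $19,484.28 / 12 = $1,623.69

$1,623.69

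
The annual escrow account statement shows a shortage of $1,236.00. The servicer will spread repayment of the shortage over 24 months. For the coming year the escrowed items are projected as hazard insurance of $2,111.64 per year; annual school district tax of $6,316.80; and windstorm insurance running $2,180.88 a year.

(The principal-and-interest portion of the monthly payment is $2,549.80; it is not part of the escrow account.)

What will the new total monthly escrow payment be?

Hazard insurance: $2,111.64/yr
School district tax: $6,316.80/yr
Windstorm insurance: $2,180.88/yr
Total per year = $10,609.32
Monthly = $10,609.32 / 12 = $884.11
Shortage spread = $1,236.00 ÷ 24 = $51.50/mo
New monthly escrow = $884.11 + $51.50 = $935.61

$935.61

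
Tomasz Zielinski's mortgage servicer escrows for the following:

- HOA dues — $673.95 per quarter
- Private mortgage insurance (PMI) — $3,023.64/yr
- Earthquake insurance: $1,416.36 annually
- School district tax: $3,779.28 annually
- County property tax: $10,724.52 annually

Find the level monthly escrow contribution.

HOA dues = $673.95 × 4 = $2,695.80 annually
Private mortgage insurance (PMI) = $3,023.64 annually
Earthquake insurance = $1,416.36 annually
School district tax = $3,779.28 annually
County property tax = $10,724.52 annually
Total annual escrow = $2,695.80 + $3,023.64 + $1,416.36 + $3,779.28 + $10,724.52 = $21,639.60
Base monthly escrow = $21,639.60 / 12 = $1,803.30

$1,803.30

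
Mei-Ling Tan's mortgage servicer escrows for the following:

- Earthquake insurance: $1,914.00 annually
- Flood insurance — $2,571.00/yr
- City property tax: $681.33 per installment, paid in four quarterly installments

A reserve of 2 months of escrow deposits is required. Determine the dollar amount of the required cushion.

$1,201.72

Earthquake insurance — $1,914.00
Flood insurance — $2,571.00
City property tax — $681.33 × 4 = $2,725.32
Yearly total = $1,914.00 + $2,571.00 + $2,725.32 = $7,210.32
Monthly escrow = $7,210.32 ÷ 12 = $600.86
Cushion = 2 × $600.86 = $1,201.72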